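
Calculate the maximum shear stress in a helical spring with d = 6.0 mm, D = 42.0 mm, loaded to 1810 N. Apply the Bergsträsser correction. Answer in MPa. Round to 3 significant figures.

1080 MPa

Spring index C = D/d = 42.0/6.0 = 7.0000
K_B = (4C+2)/(4C−3) = 30.000/25.000 = 1.2000
τ₀ = 8FD/(πd³) = 8·1810·42.0/(π·6.0³) = 608160/678.58 = 896.22 MPa
τ_max = K·τ₀ = 1.2000 × 896.22 = 1075.5 MPa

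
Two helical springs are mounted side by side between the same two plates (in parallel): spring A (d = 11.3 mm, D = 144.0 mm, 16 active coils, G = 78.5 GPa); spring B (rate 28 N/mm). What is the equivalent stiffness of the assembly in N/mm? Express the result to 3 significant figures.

k_A = Gd⁴/(8D³N_a) = (78.5×10³)(11.3⁴)/(8·144.0³·16) = 3.3488 N/mm
Parallel: k_eq = 3.3488 + 28 = 31.349 N/mm

31.3 N/mm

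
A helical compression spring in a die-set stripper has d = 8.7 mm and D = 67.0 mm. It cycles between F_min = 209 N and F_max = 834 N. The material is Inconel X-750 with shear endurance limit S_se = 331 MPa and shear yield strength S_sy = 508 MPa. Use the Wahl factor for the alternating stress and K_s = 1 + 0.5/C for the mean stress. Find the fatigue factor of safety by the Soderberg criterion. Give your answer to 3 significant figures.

C = D/d = 67.0/8.7 = 7.7011; K_W = (4C−1)/(4C−4)+0.615/C = 1.1918; K_s = 1+0.5/C = 1.0649
F_a = (F_max−F_min)/2 = 312.5 N; F_m = (F_max+F_min)/2 = 521.5 N
τ_a = K_W·8F_aD/(πd³) = 1.1918 × 80.967 = 96.495 MPa
τ_m = K_s·8F_mD/(πd³) = 1.0649 × 135.12 = 143.89 MPa
Soderberg: 1/n_f = τ_a/S_se + τ_m/S_sy = 96.495/331 + 143.89/508 = 0.29152 + 0.28325 = 0.57477
n_f = 1/0.57477 = 1.74

1.74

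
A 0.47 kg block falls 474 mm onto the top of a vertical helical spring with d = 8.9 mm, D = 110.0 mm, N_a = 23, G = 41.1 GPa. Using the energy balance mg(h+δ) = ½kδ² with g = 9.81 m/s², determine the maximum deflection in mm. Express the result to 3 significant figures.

69.0 mm

k = Gd⁴/(8D³N_a) = (41.1×10³)(8.9⁴)/(8·110.0³·23) = 1.0529 N/mm
W = mg = 0.47 × 9.81 = 4.6107 N
½kδ² − Wδ − Wh = 0 → δ = (W + √(W² + 2kWh))/k
δ = (4.6107 + √(21.259 + 4602.37))/1.0529 = (4.6107 + 67.997)/1.0529 = 68.957 mm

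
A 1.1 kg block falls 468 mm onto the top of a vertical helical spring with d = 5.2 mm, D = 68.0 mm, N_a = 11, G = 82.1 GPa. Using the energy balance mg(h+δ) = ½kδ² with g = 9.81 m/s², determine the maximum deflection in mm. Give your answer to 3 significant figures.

73.4 mm

k = Gd⁴/(8D³N_a) = (82.1×10³)(5.2⁴)/(8·68.0³·11) = 2.1694 N/mm
W = mg = 1.1 × 9.81 = 10.791 N
½kδ² − Wδ − Wh = 0 → δ = (W + √(W² + 2kWh))/k
δ = (10.791 + √(116.45 + 21912.1))/2.1694 = (10.791 + 148.42)/2.1694 = 73.388 mm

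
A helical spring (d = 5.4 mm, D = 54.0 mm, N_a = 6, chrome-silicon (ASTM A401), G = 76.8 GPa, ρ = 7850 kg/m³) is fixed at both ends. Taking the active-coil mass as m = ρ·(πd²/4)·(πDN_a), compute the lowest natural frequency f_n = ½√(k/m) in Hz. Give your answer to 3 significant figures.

k = Gd⁴/(8D³N_a) = (76.8×10³)(5.4⁴)/(8·54.0³·6) = 8.64 N/mm = 8640 N/m
Wire length L = πDN_a = π·54.0·6 = 1017.9 mm
m = ρ·(πd²/4)·L = 7850 × 22.902×10⁻⁶ m² × 1.0179 m = 0.183 kg
f_n = ½√(k/m) = 0.5·√(8640/0.183) = 0.5·√(47214) = 108.64 Hz

109 Hz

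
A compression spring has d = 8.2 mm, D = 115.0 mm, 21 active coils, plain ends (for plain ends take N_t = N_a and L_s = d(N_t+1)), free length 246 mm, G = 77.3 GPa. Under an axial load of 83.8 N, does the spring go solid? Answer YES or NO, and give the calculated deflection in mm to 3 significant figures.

k = Gd⁴/(8D³N_a) = (77.3×10³)(8.2⁴)/(8·115.0³·21) = 1.3678 N/mm
N_t = 21; L_s = 8.2·22 = 180.4 mm; δ_solid = L₀ − L_s = 246 − 180.4 = 65.6 mm
δ = F/k = 83.8/1.3678 = 61.265 mm
δ < δ_solid → spring does not go solid

NO, δ = 61.3 mm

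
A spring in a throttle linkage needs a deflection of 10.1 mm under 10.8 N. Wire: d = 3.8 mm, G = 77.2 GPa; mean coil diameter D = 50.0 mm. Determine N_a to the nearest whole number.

Required rate k = F/δ = 10.8/10.1 = 1.0693 N/mm
N_a = Gd⁴/(8D³k) = (77.2×10³ × 3.8⁴)/(8 × 50.0³ × 1.0693)
    = 1.60972e+07 / 1.06931e+06 = 15.05 → 15 coils

15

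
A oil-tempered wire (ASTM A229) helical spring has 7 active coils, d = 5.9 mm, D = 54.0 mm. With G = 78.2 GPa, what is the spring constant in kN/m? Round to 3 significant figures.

k = Gd⁴/(8D³N_a) = (78.2×10³ × 5.9⁴) / (8 × 54.0³ × 7)
  = 9.47578e+07 / 8.81798e+06 = 10.746 N/mm

10.7 kN/m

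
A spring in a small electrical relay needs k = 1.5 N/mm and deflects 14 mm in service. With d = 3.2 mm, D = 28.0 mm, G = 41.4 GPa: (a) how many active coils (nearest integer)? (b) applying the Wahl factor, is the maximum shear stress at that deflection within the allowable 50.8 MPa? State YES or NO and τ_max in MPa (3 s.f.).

N_a = Gd⁴/(8D³k) = (41.4×10³)(3.2⁴)/(8·28.0³·1.5) = 16.48 → N_a = 16
Actual rate k = Gd⁴/(8D³·16) = 1.545 N/mm
Working load F = kδ = 1.545·14 = 21.629 N
C = 28.0/3.2 = 8.7500; K_W = (4C−1)/(4C−4)+0.615/C = 1.1671
τ_max = K_W·8FD/(πd³) = 1.1671·47.064 = 54.927 MPa
τ_max > 50.8 MPa → exceeds allowable

(a) 16 coils; (b) NO, τ_max = 54.9 MPa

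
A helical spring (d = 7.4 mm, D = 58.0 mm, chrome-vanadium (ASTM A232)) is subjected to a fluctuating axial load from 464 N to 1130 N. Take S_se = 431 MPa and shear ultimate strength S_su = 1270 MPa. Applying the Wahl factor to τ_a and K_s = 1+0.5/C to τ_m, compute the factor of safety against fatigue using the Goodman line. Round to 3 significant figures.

C = D/d = 58.0/7.4 = 7.8378; K_W = (4C−1)/(4C−4)+0.615/C = 1.1881; K_s = 1+0.5/C = 1.0638
F_a = (F_max−F_min)/2 = 333 N; F_m = (F_max+F_min)/2 = 797 N
τ_a = K_W·8F_aD/(πd³) = 1.1881 × 121.37 = 144.21 MPa
τ_m = K_s·8F_mD/(πd³) = 1.0638 × 290.49 = 309.02 MPa
Goodman: 1/n_f = τ_a/S_se + τ_m/S_su = 144.21/431 + 309.02/1270 = 0.33459 + 0.24332 = 0.57791
n_f = 1/0.57791 = 1.73

1.73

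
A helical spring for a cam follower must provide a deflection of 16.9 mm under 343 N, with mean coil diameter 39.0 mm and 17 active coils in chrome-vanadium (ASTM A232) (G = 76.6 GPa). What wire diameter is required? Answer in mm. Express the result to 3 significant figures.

6.80 mm

Required rate k = F/δ = 343/16.9 = 20.296 N/mm
d = (8D³N_a·k / G)^(1/4) = (8·39.0³·17·20.296 / (76.6×10³))^0.25
  = (2137.5)^0.25 = 6.7995 mm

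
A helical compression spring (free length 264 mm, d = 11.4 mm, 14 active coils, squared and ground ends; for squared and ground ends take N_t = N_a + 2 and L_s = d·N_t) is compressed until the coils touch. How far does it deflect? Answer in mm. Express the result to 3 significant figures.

81.6 mm

N_t = 16; L_s = 11.4·16 = 182.4 mm
δ_solid = L₀ − L_s = 264 − 182.4 = 81.6 mm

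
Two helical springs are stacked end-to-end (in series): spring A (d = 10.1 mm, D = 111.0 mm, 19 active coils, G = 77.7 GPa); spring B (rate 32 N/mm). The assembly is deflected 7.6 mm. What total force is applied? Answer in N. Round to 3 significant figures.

26.4 N

k_A = Gd⁴/(8D³N_a) = (77.7×10³)(10.1⁴)/(8·111.0³·19) = 3.8895 N/mm
Series: 1/k_eq = 1/3.8895 + 1/32 = 0.28835; k_eq = 3.468 N/mm
F = k_eq·δ = 3.468·7.6 = 26.357 N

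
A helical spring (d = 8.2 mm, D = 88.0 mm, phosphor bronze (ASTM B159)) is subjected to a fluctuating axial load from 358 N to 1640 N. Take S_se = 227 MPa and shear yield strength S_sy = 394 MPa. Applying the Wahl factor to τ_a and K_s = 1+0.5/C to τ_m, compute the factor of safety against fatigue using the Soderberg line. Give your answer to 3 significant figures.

C = D/d = 88.0/8.2 = 10.7317; K_W = (4C−1)/(4C−4)+0.615/C = 1.1344; K_s = 1+0.5/C = 1.0466
F_a = (F_max−F_min)/2 = 641 N; F_m = (F_max+F_min)/2 = 999 N
τ_a = K_W·8F_aD/(πd³) = 1.1344 × 260.52 = 295.53 MPa
τ_m = K_s·8F_mD/(πd³) = 1.0466 × 406.02 = 424.94 MPa
Soderberg: 1/n_f = τ_a/S_se + τ_m/S_sy = 295.53/227 + 424.94/394 = 1.30188 + 1.07852 = 2.3804
n_f = 1/2.3804 = 0.4201

0.420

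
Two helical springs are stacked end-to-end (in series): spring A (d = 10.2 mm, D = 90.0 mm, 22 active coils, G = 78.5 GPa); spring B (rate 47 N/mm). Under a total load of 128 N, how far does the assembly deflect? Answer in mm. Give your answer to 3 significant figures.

22.1 mm

k_A = Gd⁴/(8D³N_a) = (78.5×10³)(10.2⁴)/(8·90.0³·22) = 6.6226 N/mm
Series: 1/k_eq = 1/6.6226 + 1/47 = 0.17227; k_eq = 5.8047 N/mm
δ = F/k_eq = 128/5.8047 = 22.051 mm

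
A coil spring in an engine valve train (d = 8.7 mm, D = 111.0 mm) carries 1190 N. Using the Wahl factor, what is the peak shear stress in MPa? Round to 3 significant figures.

568 MPa

Spring index C = D/d = 111.0/8.7 = 12.7586
K_W = (4C−1)/(4C−4) + 0.615/C = 50.034/47.034 + 0.0482 = 1.1120
τ₀ = 8FD/(πd³) = 8·1190·111.0/(π·8.7³) = 1.05672e+06/2068.7 = 510.8 MPa
τ_max = K·τ₀ = 1.1120 × 510.8 = 568 MPa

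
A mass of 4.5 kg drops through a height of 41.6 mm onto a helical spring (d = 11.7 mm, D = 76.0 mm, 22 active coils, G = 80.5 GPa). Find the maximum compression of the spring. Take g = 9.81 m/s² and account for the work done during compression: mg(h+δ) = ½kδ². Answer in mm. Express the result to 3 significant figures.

16.2 mm

k = Gd⁴/(8D³N_a) = (80.5×10³)(11.7⁴)/(8·76.0³·22) = 19.525 N/mm
W = mg = 4.5 × 9.81 = 44.145 N
½kδ² − Wδ − Wh = 0 → δ = (W + √(W² + 2kWh))/k
δ = (44.145 + √(1948.8 + 71711.8))/19.525 = (44.145 + 271.4)/19.525 = 16.162 mm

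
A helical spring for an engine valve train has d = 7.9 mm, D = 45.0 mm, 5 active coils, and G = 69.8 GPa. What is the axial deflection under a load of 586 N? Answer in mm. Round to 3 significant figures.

k = Gd⁴/(8D³N_a) = (69.8×10³)(7.9⁴)/(8·45.0³·5) = 74.588 N/mm
δ = F/k = 586 / 74.588 = 7.8565 mm

7.86 mm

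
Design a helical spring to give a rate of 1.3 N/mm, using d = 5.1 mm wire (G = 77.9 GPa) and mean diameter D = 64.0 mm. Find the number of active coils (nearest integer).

N_a = Gd⁴/(8D³k) = (77.9×10³ × 5.1⁴)/(8 × 64.0³ × 1.3)
    = 5.27009e+07 / 2.7263e+06 = 19.33 → 19 coils

19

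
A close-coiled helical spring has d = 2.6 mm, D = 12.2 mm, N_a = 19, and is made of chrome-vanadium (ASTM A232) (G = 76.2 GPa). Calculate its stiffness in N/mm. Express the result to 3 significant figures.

12.6 N/mm

k = Gd⁴/(8D³N_a) = (76.2×10³ × 2.6⁴) / (8 × 12.2³ × 19)
  = 3.48216e+06 / 276009 = 12.616 N/mm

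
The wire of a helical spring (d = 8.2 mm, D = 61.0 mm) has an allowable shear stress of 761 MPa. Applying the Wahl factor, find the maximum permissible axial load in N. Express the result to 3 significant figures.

C = D/d = 61.0/8.2 = 7.4390
K_W = (4C−1)/(4C−4) + 0.615/C = 28.756/25.756 + 0.0827 = 1.1991
τ_max = K·8FD/(πd³) → F_max = τ_allow·πd³/(8DK)
F_max = 761·π·8.2³/(8·61.0·1.1991) = 1.3182e+06/585.18 = 2252.6 N

2250 N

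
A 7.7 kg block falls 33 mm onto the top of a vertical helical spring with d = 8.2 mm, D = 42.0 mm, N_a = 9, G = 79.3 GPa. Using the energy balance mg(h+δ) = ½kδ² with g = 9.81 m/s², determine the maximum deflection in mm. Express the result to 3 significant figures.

9.81 mm

k = Gd⁴/(8D³N_a) = (79.3×10³)(8.2⁴)/(8·42.0³·9) = 67.212 N/mm
W = mg = 7.7 × 9.81 = 75.537 N
½kδ² − Wδ − Wh = 0 → δ = (W + √(W² + 2kWh))/k
δ = (75.537 + √(5705.8 + 335083))/67.212 = (75.537 + 583.77)/67.212 = 9.8093 mm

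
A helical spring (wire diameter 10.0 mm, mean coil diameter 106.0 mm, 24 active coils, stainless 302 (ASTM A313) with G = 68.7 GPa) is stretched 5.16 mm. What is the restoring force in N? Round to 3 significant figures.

k = Gd⁴/(8D³N_a) = (68.7×10³)(10.0⁴)/(8·106.0³·24) = 3.0043 N/mm
F = k·δ = 3.0043 × 5.16 = 15.502 N

15.5 N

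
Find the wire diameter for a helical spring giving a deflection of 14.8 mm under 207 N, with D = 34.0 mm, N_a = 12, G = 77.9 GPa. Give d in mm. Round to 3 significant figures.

5.10 mm

Required rate k = F/δ = 207/14.8 = 13.986 N/mm
d = (8D³N_a·k / G)^(1/4) = (8·34.0³·12·13.986 / (77.9×10³))^0.25
  = (677.45)^0.25 = 5.1018 mm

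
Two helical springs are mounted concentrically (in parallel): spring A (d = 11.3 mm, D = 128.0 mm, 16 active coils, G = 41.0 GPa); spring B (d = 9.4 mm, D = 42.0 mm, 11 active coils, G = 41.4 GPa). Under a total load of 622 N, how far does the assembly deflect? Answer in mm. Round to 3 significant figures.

k_A = Gd⁴/(8D³N_a) = (41.0×10³)(11.3⁴)/(8·128.0³·16) = 2.4903 N/mm
k_B = Gd⁴/(8D³N_a) = (41.4×10³)(9.4⁴)/(8·42.0³·11) = 49.577 N/mm
Parallel: k_eq = 2.4903 + 49.577 = 52.067 N/mm
δ = F/k_eq = 622/52.067 = 11.946 mm

11.9 mm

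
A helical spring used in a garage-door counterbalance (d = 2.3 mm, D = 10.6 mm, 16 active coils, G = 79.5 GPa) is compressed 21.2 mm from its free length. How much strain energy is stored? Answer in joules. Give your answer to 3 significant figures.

k = Gd⁴/(8D³N_a) = (79.5×10³)(2.3⁴)/(8·10.6³·16) = 14.593 N/mm
U = ½kδ² = 0.5 × 14.593 × 21.2² = 3279.4 N·mm = 3.2794 J

3.28 J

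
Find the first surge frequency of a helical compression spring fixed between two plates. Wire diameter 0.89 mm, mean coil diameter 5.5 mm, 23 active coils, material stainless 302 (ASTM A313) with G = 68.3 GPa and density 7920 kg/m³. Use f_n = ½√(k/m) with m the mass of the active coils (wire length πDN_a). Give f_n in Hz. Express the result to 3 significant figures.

423 Hz

k = Gd⁴/(8D³N_a) = (68.3×10³)(0.89⁴)/(8·5.5³·23) = 1.3998 N/mm = 1399.8 N/m
Wire length L = πDN_a = π·5.5·23 = 397.41 mm
m = ρ·(πd²/4)·L = 7920 × 0.62211×10⁻⁶ m² × 0.39741 m = 0.0019581 kg
f_n = ½√(k/m) = 0.5·√(1399.8/0.0019581) = 0.5·√(7.1489e+05) = 422.76 Hz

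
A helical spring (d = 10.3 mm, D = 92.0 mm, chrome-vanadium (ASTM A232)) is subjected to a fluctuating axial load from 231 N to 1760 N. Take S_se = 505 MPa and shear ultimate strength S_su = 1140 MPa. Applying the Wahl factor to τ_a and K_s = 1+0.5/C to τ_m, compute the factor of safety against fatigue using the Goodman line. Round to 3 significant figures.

1.74

C = D/d = 92.0/10.3 = 8.9320; K_W = (4C−1)/(4C−4)+0.615/C = 1.1634; K_s = 1+0.5/C = 1.0560
F_a = (F_max−F_min)/2 = 764.5 N; F_m = (F_max+F_min)/2 = 995.5 N
τ_a = K_W·8F_aD/(πd³) = 1.1634 × 163.91 = 190.69 MPa
τ_m = K_s·8F_mD/(πd³) = 1.0560 × 213.43 = 225.38 MPa
Goodman: 1/n_f = τ_a/S_se + τ_m/S_su = 190.69/505 + 225.38/1140 = 0.37760 + 0.19770 = 0.5753
n_f = 1/0.5753 = 1.738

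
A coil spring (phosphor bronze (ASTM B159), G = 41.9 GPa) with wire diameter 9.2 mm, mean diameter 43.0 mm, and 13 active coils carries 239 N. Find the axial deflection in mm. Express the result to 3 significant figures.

6.58 mm

k = Gd⁴/(8D³N_a) = (41.9×10³)(9.2⁴)/(8·43.0³·13) = 36.302 N/mm
δ = F/k = 239 / 36.302 = 6.5837 mm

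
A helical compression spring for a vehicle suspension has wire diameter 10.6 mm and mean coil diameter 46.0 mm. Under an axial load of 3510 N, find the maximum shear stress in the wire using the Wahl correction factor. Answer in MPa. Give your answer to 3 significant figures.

472 MPa

Spring index C = D/d = 46.0/10.6 = 4.3396
K_W = (4C−1)/(4C−4) + 0.615/C = 16.358/13.358 + 0.1417 = 1.3663
τ₀ = 8FD/(πd³) = 8·3510·46.0/(π·10.6³) = 1.29168e+06/3741.7 = 345.21 MPa
τ_max = K·τ₀ = 1.3663 × 345.21 = 471.66 MPa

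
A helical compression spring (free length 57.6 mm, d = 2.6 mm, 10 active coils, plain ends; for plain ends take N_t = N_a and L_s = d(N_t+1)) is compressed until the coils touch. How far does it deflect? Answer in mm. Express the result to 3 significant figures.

N_t = 10; L_s = 2.6·11 = 28.6 mm
δ_solid = L₀ − L_s = 57.6 − 28.6 = 29 mm

29.0 mm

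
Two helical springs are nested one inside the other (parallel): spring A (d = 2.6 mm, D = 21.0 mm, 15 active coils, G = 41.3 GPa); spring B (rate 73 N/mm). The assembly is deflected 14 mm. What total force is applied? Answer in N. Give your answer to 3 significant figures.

k_A = Gd⁴/(8D³N_a) = (41.3×10³)(2.6⁴)/(8·21.0³·15) = 1.6983 N/mm
Parallel: k_eq = 1.6983 + 73 = 74.698 N/mm
F = k_eq·δ = 74.698·14 = 1045.8 N

1050 N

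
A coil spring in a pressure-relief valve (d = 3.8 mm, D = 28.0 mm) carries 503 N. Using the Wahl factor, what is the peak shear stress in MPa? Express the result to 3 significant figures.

785 MPa

Spring index C = D/d = 28.0/3.8 = 7.3684
K_W = (4C−1)/(4C−4) + 0.615/C = 28.474/25.474 + 0.0835 = 1.2012
τ₀ = 8FD/(πd³) = 8·503·28.0/(π·3.8³) = 112672/172.39 = 653.6 MPa
τ_max = K·τ₀ = 1.2012 × 653.6 = 785.13 MPa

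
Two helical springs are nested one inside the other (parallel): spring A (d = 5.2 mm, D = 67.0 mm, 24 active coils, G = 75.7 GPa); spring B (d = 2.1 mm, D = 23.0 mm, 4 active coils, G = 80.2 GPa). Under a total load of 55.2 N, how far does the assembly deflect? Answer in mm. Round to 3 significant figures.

k_A = Gd⁴/(8D³N_a) = (75.7×10³)(5.2⁴)/(8·67.0³·24) = 0.95848 N/mm
k_B = Gd⁴/(8D³N_a) = (80.2×10³)(2.1⁴)/(8·23.0³·4) = 4.0061 N/mm
Parallel: k_eq = 0.95848 + 4.0061 = 4.9645 N/mm
δ = F/k_eq = 55.2/4.9645 = 11.119 mm

11.1 mm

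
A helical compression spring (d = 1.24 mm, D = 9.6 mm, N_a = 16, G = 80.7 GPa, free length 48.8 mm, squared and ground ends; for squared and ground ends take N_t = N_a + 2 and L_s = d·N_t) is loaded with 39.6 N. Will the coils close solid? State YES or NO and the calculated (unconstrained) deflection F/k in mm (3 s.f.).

NO, δ = 23.5 mm

k = Gd⁴/(8D³N_a) = (80.7×10³)(1.24⁴)/(8·9.6³·16) = 1.6848 N/mm
N_t = 18; L_s = 1.24·18 = 22.32 mm; δ_solid = L₀ − L_s = 48.8 − 22.32 = 26.48 mm
δ = F/k = 39.6/1.6848 = 23.505 mm
δ < δ_solid → spring does not go solid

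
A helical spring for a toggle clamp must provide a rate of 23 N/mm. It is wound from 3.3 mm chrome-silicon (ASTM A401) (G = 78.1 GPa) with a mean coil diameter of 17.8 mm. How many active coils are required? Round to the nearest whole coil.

N_a = Gd⁴/(8D³k) = (78.1×10³ × 3.3⁴)/(8 × 17.8³ × 23)
    = 9.26204e+06 / 1.03771e+06 = 8.925 → 9 coils

9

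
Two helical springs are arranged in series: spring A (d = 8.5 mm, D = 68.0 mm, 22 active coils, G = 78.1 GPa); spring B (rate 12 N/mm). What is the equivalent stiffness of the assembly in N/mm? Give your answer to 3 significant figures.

4.56 N/mm

k_A = Gd⁴/(8D³N_a) = (78.1×10³)(8.5⁴)/(8·68.0³·22) = 7.3669 N/mm
Series: 1/k_eq = 1/7.3669 + 1/12 = 0.21907; k_eq = 4.5647 N/mm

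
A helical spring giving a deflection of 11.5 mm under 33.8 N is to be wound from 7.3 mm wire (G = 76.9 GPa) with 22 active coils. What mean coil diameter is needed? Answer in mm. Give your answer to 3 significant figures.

75.0 mm

Required rate k = F/δ = 33.8/11.5 = 2.9391 N/mm
D = (Gd⁴/(8N_a·k))^(1/3) = (76.9×10³·7.3⁴/(8·22·2.9391))^(1/3)
  = (422169)^(1/3) = 75.0174 mm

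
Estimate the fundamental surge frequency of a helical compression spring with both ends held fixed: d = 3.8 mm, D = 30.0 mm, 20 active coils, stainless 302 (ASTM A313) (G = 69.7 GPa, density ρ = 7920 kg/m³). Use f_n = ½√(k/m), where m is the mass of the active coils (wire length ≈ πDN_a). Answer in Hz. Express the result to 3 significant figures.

70.5 Hz

k = Gd⁴/(8D³N_a) = (69.7×10³)(3.8⁴)/(8·30.0³·20) = 3.3642 N/mm = 3364.2 N/m
Wire length L = πDN_a = π·30.0·20 = 1885 mm
m = ρ·(πd²/4)·L = 7920 × 11.341×10⁻⁶ m² × 1.885 m = 0.16931 kg
f_n = ½√(k/m) = 0.5·√(3364.2/0.16931) = 0.5·√(19870) = 70.481 Hz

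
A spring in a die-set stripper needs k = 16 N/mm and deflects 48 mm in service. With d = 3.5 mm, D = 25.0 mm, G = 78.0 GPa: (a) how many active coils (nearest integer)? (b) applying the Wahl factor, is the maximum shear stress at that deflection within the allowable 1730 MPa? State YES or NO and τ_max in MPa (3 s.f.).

N_a = Gd⁴/(8D³k) = (78.0×10³)(3.5⁴)/(8·25.0³·16) = 5.852 → N_a = 6
Actual rate k = Gd⁴/(8D³·6) = 15.607 N/mm
Working load F = kδ = 15.607·48 = 749.11 N
C = 25.0/3.5 = 7.1429; K_W = (4C−1)/(4C−4)+0.615/C = 1.2082
τ_max = K_W·8FD/(πd³) = 1.2082·1112.3 = 1343.9 MPa
τ_max ≤ 1730 MPa → acceptable

(a) 6 coils; (b) YES, τ_max = 1340 MPa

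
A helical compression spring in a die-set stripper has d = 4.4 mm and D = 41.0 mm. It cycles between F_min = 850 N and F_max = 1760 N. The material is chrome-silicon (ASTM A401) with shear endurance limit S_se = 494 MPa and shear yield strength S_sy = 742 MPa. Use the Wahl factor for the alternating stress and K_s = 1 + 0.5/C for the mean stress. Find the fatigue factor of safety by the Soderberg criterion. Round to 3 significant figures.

C = D/d = 41.0/4.4 = 9.3182; K_W = (4C−1)/(4C−4)+0.615/C = 1.1562; K_s = 1+0.5/C = 1.0537
F_a = (F_max−F_min)/2 = 455 N; F_m = (F_max+F_min)/2 = 1305 N
τ_a = K_W·8F_aD/(πd³) = 1.1562 × 557.67 = 644.76 MPa
τ_m = K_s·8F_mD/(πd³) = 1.0537 × 1599.5 = 1685.3 MPa
Soderberg: 1/n_f = τ_a/S_se + τ_m/S_sy = 644.76/494 + 1685.3/742 = 1.30518 + 2.27129 = 3.5765
n_f = 1/3.5765 = 0.2796

0.280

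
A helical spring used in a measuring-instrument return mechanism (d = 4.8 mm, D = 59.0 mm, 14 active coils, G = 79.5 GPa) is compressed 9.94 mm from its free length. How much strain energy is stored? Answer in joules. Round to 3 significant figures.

k = Gd⁴/(8D³N_a) = (79.5×10³)(4.8⁴)/(8·59.0³·14) = 1.8347 N/mm
U = ½kδ² = 0.5 × 1.8347 × 9.94² = 90.636 N·mm = 0.090636 J

0.0906 J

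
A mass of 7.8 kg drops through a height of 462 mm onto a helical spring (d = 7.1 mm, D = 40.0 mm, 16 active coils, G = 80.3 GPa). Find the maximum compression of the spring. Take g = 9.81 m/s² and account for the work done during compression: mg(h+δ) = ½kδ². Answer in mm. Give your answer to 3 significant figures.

56.4 mm

k = Gd⁴/(8D³N_a) = (80.3×10³)(7.1⁴)/(8·40.0³·16) = 24.909 N/mm
W = mg = 7.8 × 9.81 = 76.518 N
½kδ² − Wδ − Wh = 0 → δ = (W + √(W² + 2kWh))/k
δ = (76.518 + √(5855 + 1.76114e+06))/24.909 = (76.518 + 1329.3)/24.909 = 56.437 mm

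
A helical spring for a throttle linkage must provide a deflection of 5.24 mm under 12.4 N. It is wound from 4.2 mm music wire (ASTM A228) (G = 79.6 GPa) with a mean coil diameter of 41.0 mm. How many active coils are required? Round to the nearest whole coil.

Required rate k = F/δ = 12.4/5.24 = 2.3664 N/mm
N_a = Gd⁴/(8D³k) = (79.6×10³ × 4.2⁴)/(8 × 41.0³ × 2.3664)
    = 2.47691e+07 / 1.30476e+06 = 18.98 → 19 coils

19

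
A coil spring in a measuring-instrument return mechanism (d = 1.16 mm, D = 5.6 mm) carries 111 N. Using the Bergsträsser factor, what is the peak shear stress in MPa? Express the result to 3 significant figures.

Spring index C = D/d = 5.6/1.16 = 4.8276
K_B = (4C+2)/(4C−3) = 21.310/16.310 = 1.3066
τ₀ = 8FD/(πd³) = 8·111·5.6/(π·1.16³) = 4972.8/4.9037 = 1014.1 MPa
τ_max = K·τ₀ = 1.3066 × 1014.1 = 1325 MPa

1320 MPa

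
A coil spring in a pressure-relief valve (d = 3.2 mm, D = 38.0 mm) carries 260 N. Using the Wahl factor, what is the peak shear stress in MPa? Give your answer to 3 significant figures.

861 MPa

Spring index C = D/d = 38.0/3.2 = 11.8750
K_W = (4C−1)/(4C−4) + 0.615/C = 46.500/43.500 + 0.0518 = 1.1208
τ₀ = 8FD/(πd³) = 8·260·38.0/(π·3.2³) = 79040/102.94 = 767.8 MPa
τ_max = K·τ₀ = 1.1208 × 767.8 = 860.51 MPa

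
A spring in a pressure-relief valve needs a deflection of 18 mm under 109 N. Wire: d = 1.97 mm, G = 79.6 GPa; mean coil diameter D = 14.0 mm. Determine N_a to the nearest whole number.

Required rate k = F/δ = 109/18 = 6.0556 N/mm
N_a = Gd⁴/(8D³k) = (79.6×10³ × 1.97⁴)/(8 × 14.0³ × 6.0556)
    = 1.19889e+06 / 132932 = 9.019 → 9 coils

9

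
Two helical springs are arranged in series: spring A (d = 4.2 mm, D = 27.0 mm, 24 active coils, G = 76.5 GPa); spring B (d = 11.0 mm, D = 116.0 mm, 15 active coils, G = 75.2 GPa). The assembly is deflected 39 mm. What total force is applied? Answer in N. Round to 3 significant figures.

k_A = Gd⁴/(8D³N_a) = (76.5×10³)(4.2⁴)/(8·27.0³·24) = 6.2989 N/mm
k_B = Gd⁴/(8D³N_a) = (75.2×10³)(11.0⁴)/(8·116.0³·15) = 5.8781 N/mm
Series: 1/k_eq = 1/6.2989 + 1/5.8781 = 0.32888; k_eq = 3.0406 N/mm
F = k_eq·δ = 3.0406·39 = 118.58 N

119 N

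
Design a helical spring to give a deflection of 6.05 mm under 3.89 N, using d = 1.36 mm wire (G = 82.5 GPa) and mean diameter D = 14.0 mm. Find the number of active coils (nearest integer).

20

Required rate k = F/δ = 3.89/6.05 = 0.64298 N/mm
N_a = Gd⁴/(8D³k) = (82.5×10³ × 1.36⁴)/(8 × 14.0³ × 0.64298)
    = 282234 / 14114.6 = 20 → 20 coils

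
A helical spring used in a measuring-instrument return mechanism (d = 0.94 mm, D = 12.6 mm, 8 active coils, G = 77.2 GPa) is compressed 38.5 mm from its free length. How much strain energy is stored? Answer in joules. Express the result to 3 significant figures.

k = Gd⁴/(8D³N_a) = (77.2×10³)(0.94⁴)/(8·12.6³·8) = 0.4708 N/mm
U = ½kδ² = 0.5 × 0.4708 × 38.5² = 348.92 N·mm = 0.34892 J

0.349 J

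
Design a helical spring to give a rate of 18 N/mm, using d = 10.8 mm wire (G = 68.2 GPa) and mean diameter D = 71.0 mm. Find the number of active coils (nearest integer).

N_a = Gd⁴/(8D³k) = (68.2×10³ × 10.8⁴)/(8 × 71.0³ × 18)
    = 9.27853e+08 / 5.15392e+07 = 18 → 18 coils

18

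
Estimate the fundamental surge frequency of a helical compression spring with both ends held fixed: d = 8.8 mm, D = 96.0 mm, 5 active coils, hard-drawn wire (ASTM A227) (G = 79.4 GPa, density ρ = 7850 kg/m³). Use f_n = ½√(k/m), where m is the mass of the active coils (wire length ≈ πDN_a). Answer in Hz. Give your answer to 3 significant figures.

68.4 Hz

k = Gd⁴/(8D³N_a) = (79.4×10³)(8.8⁴)/(8·96.0³·5) = 13.455 N/mm = 13455 N/m
Wire length L = πDN_a = π·96.0·5 = 1508 mm
m = ρ·(πd²/4)·L = 7850 × 60.821×10⁻⁶ m² × 1.508 m = 0.71997 kg
f_n = ½√(k/m) = 0.5·√(13455/0.71997) = 0.5·√(18688) = 68.352 Hz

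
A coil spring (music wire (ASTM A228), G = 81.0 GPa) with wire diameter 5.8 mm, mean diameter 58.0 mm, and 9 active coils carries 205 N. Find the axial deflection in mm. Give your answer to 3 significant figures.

k = Gd⁴/(8D³N_a) = (81.0×10³)(5.8⁴)/(8·58.0³·9) = 6.525 N/mm
δ = F/k = 205 / 6.525 = 31.418 mm

31.4 mm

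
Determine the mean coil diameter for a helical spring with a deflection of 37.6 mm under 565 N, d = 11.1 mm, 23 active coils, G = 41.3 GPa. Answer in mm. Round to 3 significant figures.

Required rate k = F/δ = 565/37.6 = 15.027 N/mm
D = (Gd⁴/(8N_a·k))^(1/3) = (41.3×10³·11.1⁴/(8·23·15.027))^(1/3)
  = (226758)^(1/3) = 60.9801 mm

61.0 mm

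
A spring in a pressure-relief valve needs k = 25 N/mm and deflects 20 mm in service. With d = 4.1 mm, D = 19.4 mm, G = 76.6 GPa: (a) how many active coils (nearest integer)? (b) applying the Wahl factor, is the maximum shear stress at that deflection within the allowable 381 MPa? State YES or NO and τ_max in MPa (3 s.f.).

N_a = Gd⁴/(8D³k) = (76.6×10³)(4.1⁴)/(8·19.4³·25) = 14.82 → N_a = 15
Actual rate k = Gd⁴/(8D³·15) = 24.705 N/mm
Working load F = kδ = 24.705·20 = 494.09 N
C = 19.4/4.1 = 4.7317; K_W = (4C−1)/(4C−4)+0.615/C = 1.3310
τ_max = K_W·8FD/(πd³) = 1.3310·354.16 = 471.37 MPa
τ_max > 381 MPa → exceeds allowable

(a) 15 coils; (b) NO, τ_max = 471 MPa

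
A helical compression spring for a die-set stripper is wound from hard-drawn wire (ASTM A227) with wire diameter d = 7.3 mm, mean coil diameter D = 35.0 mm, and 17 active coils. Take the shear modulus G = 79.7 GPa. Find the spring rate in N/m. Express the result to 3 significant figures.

k = Gd⁴/(8D³N_a) = (79.7×10³ × 7.3⁴) / (8 × 35.0³ × 17)
  = 2.26334e+08 / 5.831e+06 = 38.816 N/mm = 38816 N/m

38800 N/m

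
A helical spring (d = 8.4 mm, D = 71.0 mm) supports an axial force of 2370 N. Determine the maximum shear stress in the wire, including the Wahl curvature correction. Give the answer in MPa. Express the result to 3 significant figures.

848 MPa

Spring index C = D/d = 71.0/8.4 = 8.4524
K_W = (4C−1)/(4C−4) + 0.615/C = 32.810/29.810 + 0.0728 = 1.1734
τ₀ = 8FD/(πd³) = 8·2370·71.0/(π·8.4³) = 1.34616e+06/1862 = 722.95 MPa
τ_max = K·τ₀ = 1.1734 × 722.95 = 848.31 MPa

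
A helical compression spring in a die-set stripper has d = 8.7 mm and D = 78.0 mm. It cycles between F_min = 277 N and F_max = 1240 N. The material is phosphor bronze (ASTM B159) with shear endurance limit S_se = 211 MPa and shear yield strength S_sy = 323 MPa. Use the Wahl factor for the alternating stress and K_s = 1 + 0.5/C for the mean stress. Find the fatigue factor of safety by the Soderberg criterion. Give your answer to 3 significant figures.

0.646

C = D/d = 78.0/8.7 = 8.9655; K_W = (4C−1)/(4C−4)+0.615/C = 1.1628; K_s = 1+0.5/C = 1.0558
F_a = (F_max−F_min)/2 = 481.5 N; F_m = (F_max+F_min)/2 = 758.5 N
τ_a = K_W·8F_aD/(πd³) = 1.1628 × 145.24 = 168.87 MPa
τ_m = K_s·8F_mD/(πd³) = 1.0558 × 228.79 = 241.55 MPa
Soderberg: 1/n_f = τ_a/S_se + τ_m/S_sy = 168.87/211 + 241.55/323 = 0.80035 + 0.74782 = 1.5482
n_f = 1/1.5482 = 0.6459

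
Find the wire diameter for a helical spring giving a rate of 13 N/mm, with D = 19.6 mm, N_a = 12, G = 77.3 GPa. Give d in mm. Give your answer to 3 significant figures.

3.32 mm

d = (8D³N_a·k / G)^(1/4) = (8·19.6³·12·13 / (77.3×10³))^0.25
  = (121.56)^0.25 = 3.3205 mm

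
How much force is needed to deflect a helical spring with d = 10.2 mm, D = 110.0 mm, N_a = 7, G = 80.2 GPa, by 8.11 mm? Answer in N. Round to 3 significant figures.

94.5 N

k = Gd⁴/(8D³N_a) = (80.2×10³)(10.2⁴)/(8·110.0³·7) = 11.647 N/mm
F = k·δ = 11.647 × 8.11 = 94.456 N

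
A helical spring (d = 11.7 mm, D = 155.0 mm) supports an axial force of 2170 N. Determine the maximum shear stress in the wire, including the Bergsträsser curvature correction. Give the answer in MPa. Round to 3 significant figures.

588 MPa

Spring index C = D/d = 155.0/11.7 = 13.2479
K_B = (4C+2)/(4C−3) = 54.991/49.991 = 1.1000
τ₀ = 8FD/(πd³) = 8·2170·155.0/(π·11.7³) = 2.6908e+06/5031.6 = 534.78 MPa
τ_max = K·τ₀ = 1.1000 × 534.78 = 588.27 MPa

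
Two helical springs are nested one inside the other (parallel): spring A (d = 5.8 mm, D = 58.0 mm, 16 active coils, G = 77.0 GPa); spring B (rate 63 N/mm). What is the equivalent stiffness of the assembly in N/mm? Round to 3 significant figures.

66.5 N/mm

k_A = Gd⁴/(8D³N_a) = (77.0×10³)(5.8⁴)/(8·58.0³·16) = 3.4891 N/mm
Parallel: k_eq = 3.4891 + 63 = 66.489 N/mm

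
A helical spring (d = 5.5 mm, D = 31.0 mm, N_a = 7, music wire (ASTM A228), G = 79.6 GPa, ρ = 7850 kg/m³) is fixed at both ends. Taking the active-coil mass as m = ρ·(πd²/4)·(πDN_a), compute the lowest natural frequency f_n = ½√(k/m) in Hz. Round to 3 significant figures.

k = Gd⁴/(8D³N_a) = (79.6×10³)(5.5⁴)/(8·31.0³·7) = 43.661 N/mm = 43661 N/m
Wire length L = πDN_a = π·31.0·7 = 681.73 mm
m = ρ·(πd²/4)·L = 7850 × 23.758×10⁻⁶ m² × 0.68173 m = 0.12714 kg
f_n = ½√(k/m) = 0.5·√(43661/0.12714) = 0.5·√(3.434e+05) = 293 Hz

293 Hz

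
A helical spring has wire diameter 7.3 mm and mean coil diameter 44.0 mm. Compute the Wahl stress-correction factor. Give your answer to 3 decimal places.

1.251

C = D/d = 44.0/7.3 = 6.0274
K_W = (4C−1)/(4C−4) + 0.615/C = 23.110/20.110 + 0.1020 = 1.2512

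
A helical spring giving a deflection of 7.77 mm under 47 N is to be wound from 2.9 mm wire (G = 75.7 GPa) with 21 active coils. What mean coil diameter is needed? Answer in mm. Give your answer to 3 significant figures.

17.4 mm

Required rate k = F/δ = 47/7.77 = 6.0489 N/mm
D = (Gd⁴/(8N_a·k))^(1/3) = (75.7×10³·2.9⁴/(8·21·6.0489))^(1/3)
  = (5268.68)^(1/3) = 17.4007 mm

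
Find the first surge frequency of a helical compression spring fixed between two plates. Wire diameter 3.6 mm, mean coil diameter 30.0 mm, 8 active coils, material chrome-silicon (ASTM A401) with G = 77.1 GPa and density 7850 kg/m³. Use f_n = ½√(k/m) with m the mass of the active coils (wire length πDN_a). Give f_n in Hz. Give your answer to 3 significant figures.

k = Gd⁴/(8D³N_a) = (77.1×10³)(3.6⁴)/(8·30.0³·8) = 7.4941 N/mm = 7494.1 N/m
Wire length L = πDN_a = π·30.0·8 = 753.98 mm
m = ρ·(πd²/4)·L = 7850 × 10.179×10⁻⁶ m² × 0.75398 m = 0.060246 kg
f_n = ½√(k/m) = 0.5·√(7494.1/0.060246) = 0.5·√(1.2439e+05) = 176.35 Hz

176 Hz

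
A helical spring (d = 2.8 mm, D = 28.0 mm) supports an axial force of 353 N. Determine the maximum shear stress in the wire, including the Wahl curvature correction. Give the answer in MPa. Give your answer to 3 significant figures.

1310 MPa

Spring index C = D/d = 28.0/2.8 = 10.0000
K_W = (4C−1)/(4C−4) + 0.615/C = 39.000/36.000 + 0.0615 = 1.1448
τ₀ = 8FD/(πd³) = 8·353·28.0/(π·2.8³) = 79072/68.964 = 1146.6 MPa
τ_max = K·τ₀ = 1.1448 × 1146.6 = 1312.6 MPa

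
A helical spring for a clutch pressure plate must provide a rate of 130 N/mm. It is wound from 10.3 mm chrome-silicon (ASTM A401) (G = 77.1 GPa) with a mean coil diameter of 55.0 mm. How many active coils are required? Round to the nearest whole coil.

5

N_a = Gd⁴/(8D³k) = (77.1×10³ × 10.3⁴)/(8 × 55.0³ × 130)
    = 8.67767e+08 / 1.7303e+08 = 5.015 → 5 coils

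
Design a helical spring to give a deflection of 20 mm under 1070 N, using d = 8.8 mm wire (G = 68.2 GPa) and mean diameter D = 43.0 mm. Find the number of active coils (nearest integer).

12

Required rate k = F/δ = 1070/20 = 53.5 N/mm
N_a = Gd⁴/(8D³k) = (68.2×10³ × 8.8⁴)/(8 × 43.0³ × 53.5)
    = 4.08992e+08 / 3.4029e+07 = 12.02 → 12 coils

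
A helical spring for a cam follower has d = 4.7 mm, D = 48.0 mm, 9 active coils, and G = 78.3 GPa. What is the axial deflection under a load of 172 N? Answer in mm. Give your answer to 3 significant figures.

k = Gd⁴/(8D³N_a) = (78.3×10³)(4.7⁴)/(8·48.0³·9) = 4.7984 N/mm
δ = F/k = 172 / 4.7984 = 35.845 mm

35.8 mm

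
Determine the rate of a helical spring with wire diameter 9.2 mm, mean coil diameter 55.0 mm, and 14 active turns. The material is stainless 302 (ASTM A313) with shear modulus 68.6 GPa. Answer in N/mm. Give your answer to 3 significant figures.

k = Gd⁴/(8D³N_a) = (68.6×10³ × 9.2⁴) / (8 × 55.0³ × 14)
  = 4.91446e+08 / 1.8634e+07 = 26.374 N/mm

26.4 N/mm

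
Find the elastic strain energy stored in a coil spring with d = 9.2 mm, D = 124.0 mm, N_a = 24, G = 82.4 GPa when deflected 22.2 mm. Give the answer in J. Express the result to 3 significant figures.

k = Gd⁴/(8D³N_a) = (82.4×10³)(9.2⁴)/(8·124.0³·24) = 1.6125 N/mm
U = ½kδ² = 0.5 × 1.6125 × 22.2² = 397.36 N·mm = 0.39736 J

0.397 J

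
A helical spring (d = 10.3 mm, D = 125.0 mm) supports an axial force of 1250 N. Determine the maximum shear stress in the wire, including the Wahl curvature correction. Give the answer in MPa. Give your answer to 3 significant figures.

407 MPa

Spring index C = D/d = 125.0/10.3 = 12.1359
K_W = (4C−1)/(4C−4) + 0.615/C = 47.544/44.544 + 0.0507 = 1.1180
τ₀ = 8FD/(πd³) = 8·1250·125.0/(π·10.3³) = 1.25e+06/3432.9 = 364.12 MPa
τ_max = K·τ₀ = 1.1180 × 364.12 = 407.1 MPa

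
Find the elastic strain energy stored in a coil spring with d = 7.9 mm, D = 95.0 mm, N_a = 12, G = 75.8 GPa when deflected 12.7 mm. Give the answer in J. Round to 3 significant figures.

0.289 J

k = Gd⁴/(8D³N_a) = (75.8×10³)(7.9⁴)/(8·95.0³·12) = 3.587 N/mm
U = ½kδ² = 0.5 × 3.587 × 12.7² = 289.28 N·mm = 0.28928 J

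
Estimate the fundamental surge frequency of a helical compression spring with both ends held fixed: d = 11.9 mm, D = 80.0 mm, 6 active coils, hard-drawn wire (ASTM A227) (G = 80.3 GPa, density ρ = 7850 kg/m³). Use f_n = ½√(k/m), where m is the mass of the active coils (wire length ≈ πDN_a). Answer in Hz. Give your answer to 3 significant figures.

k = Gd⁴/(8D³N_a) = (80.3×10³)(11.9⁴)/(8·80.0³·6) = 65.523 N/mm = 65523 N/m
Wire length L = πDN_a = π·80.0·6 = 1508 mm
m = ρ·(πd²/4)·L = 7850 × 111.22×10⁻⁶ m² × 1.508 m = 1.3166 kg
f_n = ½√(k/m) = 0.5·√(65523/1.3166) = 0.5·√(49768) = 111.54 Hz

112 Hz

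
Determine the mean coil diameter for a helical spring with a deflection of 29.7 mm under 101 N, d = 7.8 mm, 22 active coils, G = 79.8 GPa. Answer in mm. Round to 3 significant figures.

79.0 mm

Required rate k = F/δ = 101/29.7 = 3.4007 N/mm
D = (Gd⁴/(8N_a·k))^(1/3) = (79.8×10³·7.8⁴/(8·22·3.4007))^(1/3)
  = (493519)^(1/3) = 79.0256 mm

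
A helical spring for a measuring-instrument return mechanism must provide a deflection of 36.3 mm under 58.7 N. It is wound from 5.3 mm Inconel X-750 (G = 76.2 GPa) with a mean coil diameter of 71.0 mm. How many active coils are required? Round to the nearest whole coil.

13

Required rate k = F/δ = 58.7/36.3 = 1.6171 N/mm
N_a = Gd⁴/(8D³k) = (76.2×10³ × 5.3⁴)/(8 × 71.0³ × 1.6171)
    = 6.01255e+07 / 4.63017e+06 = 12.99 → 13 coils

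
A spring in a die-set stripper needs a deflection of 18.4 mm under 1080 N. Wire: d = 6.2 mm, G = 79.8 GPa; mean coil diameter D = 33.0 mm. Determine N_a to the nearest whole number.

Required rate k = F/δ = 1080/18.4 = 58.696 N/mm
N_a = Gd⁴/(8D³k) = (79.8×10³ × 6.2⁴)/(8 × 33.0³ × 58.696)
    = 1.17915e+08 / 1.68748e+07 = 6.988 → 7 coils

7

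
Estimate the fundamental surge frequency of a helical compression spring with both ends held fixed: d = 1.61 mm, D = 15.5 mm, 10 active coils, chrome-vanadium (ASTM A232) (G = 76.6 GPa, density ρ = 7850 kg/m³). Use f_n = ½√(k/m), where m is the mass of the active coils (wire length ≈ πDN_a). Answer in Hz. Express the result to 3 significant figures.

236 Hz

k = Gd⁴/(8D³N_a) = (76.6×10³)(1.61⁴)/(8·15.5³·10) = 1.7276 N/mm = 1727.6 N/m
Wire length L = πDN_a = π·15.5·10 = 486.95 mm
m = ρ·(πd²/4)·L = 7850 × 2.0358×10⁻⁶ m² × 0.48695 m = 0.007782 kg
f_n = ½√(k/m) = 0.5·√(1727.6/0.007782) = 0.5·√(2.22e+05) = 235.58 Hz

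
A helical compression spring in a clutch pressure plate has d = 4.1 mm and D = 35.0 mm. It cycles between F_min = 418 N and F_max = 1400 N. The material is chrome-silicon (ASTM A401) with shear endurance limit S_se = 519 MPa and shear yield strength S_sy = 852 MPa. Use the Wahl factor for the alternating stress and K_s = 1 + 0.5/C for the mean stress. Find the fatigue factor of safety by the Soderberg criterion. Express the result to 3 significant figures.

0.346

C = D/d = 35.0/4.1 = 8.5366; K_W = (4C−1)/(4C−4)+0.615/C = 1.1716; K_s = 1+0.5/C = 1.0586
F_a = (F_max−F_min)/2 = 491 N; F_m = (F_max+F_min)/2 = 909 N
τ_a = K_W·8F_aD/(πd³) = 1.1716 × 634.95 = 743.88 MPa
τ_m = K_s·8F_mD/(πd³) = 1.0586 × 1175.5 = 1244.3 MPa
Soderberg: 1/n_f = τ_a/S_se + τ_m/S_sy = 743.88/519 + 1244.3/852 = 1.43329 + 1.46050 = 2.8938
n_f = 1/2.8938 = 0.3456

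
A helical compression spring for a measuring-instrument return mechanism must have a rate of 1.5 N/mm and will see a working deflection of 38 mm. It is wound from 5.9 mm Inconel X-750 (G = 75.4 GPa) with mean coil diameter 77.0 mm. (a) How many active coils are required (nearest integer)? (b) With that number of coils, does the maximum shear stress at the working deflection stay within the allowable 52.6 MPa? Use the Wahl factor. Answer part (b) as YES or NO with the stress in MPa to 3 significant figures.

(a) 17 coils; (b) NO, τ_max = 59.2 MPa

N_a = Gd⁴/(8D³k) = (75.4×10³)(5.9⁴)/(8·77.0³·1.5) = 16.68 → N_a = 17
Actual rate k = Gd⁴/(8D³·17) = 1.4715 N/mm
Working load F = kδ = 1.4715·38 = 55.918 N
C = 77.0/5.9 = 13.0508; K_W = (4C−1)/(4C−4)+0.615/C = 1.1094
τ_max = K_W·8FD/(πd³) = 1.1094·53.386 = 59.224 MPa
τ_max > 52.6 MPa → exceeds allowable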